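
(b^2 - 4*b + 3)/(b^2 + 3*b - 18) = (b - 1)/(b + 6)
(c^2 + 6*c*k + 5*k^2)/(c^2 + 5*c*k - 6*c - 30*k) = (c + k)/(c - 6)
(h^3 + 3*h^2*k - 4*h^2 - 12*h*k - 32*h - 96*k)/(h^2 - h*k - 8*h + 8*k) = (h^2 + 3*h*k + 4*h + 12*k)/(h - k)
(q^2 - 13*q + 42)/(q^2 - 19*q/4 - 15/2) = 4*(q - 7)/(4*q + 5)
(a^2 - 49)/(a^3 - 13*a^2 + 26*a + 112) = (a + 7)/(a^2 - 6*a - 16)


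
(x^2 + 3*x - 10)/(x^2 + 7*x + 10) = (x - 2)/(x + 2)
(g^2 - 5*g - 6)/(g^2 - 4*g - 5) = (g - 6)/(g - 5)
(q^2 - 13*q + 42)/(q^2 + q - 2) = (q^2 - 13*q + 42)/(q^2 + q - 2)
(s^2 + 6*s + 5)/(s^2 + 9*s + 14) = (s^2 + 6*s + 5)/(s^2 + 9*s + 14)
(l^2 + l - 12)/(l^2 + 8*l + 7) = (l^2 + l - 12)/(l^2 + 8*l + 7)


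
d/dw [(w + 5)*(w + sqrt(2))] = 2*w + sqrt(2) + 5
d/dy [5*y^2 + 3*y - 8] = 10*y + 3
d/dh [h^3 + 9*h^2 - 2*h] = 3*h^2 + 18*h - 2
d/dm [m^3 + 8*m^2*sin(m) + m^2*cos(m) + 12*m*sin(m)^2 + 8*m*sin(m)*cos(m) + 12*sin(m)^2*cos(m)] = -m^2*sin(m) + 8*m^2*cos(m) + 3*m^2 + 16*m*sin(m) + 12*m*sin(2*m) + 2*m*cos(m) + 8*m*cos(2*m) - 3*sin(m) + 4*sin(2*m) + 9*sin(3*m) - 6*cos(2*m) + 6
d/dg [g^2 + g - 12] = 2*g + 1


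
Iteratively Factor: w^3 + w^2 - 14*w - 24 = (w + 3)*(w^2 - 2*w - 8) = (w - 4)*(w + 3)*(w + 2)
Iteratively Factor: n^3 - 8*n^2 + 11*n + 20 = (n + 1)*(n^2 - 9*n + 20) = (n - 4)*(n + 1)*(n - 5)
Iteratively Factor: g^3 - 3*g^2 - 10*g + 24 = (g - 2)*(g^2 - g - 12) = (g - 4)*(g - 2)*(g + 3)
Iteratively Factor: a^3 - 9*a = (a - 3)*(a^2 + 3*a) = (a - 3)*(a + 3)*(a)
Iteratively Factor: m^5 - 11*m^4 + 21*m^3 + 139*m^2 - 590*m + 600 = (m - 2)*(m^4 - 9*m^3 + 3*m^2 + 145*m - 300) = (m - 5)*(m - 2)*(m^3 - 4*m^2 - 17*m + 60) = (m - 5)^2*(m - 2)*(m^2 + m - 12) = (m - 5)^2*(m - 3)*(m - 2)*(m + 4)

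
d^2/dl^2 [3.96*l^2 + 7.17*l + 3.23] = 7.92000000000000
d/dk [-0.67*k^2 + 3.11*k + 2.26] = 3.11 - 1.34*k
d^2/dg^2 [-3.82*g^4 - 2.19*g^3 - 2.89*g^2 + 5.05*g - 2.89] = -45.84*g^2 - 13.14*g - 5.78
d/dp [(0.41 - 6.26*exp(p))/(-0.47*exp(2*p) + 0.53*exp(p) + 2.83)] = (-2.9422*exp(2*p) + 0.3854*exp(p) - 17.9331)*exp(p)/(0.2209*exp(4*p) - 0.4982*exp(3*p) - 2.3793*exp(2*p) + 2.9998*exp(p) + 8.0089)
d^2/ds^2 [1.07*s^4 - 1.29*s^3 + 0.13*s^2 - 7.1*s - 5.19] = 12.84*s^2 - 7.74*s + 0.26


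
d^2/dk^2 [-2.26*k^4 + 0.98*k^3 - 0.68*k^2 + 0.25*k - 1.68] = -27.12*k^2 + 5.88*k - 1.36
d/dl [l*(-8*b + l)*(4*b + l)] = -32*b^2 - 8*b*l + 3*l^2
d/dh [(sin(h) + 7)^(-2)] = -2*cos(h)/(sin(h) + 7)^3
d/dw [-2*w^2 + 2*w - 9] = 2 - 4*w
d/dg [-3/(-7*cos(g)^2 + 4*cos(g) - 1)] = 6*(7*cos(g) - 2)*sin(g)/(7*cos(g)^2 - 4*cos(g) + 1)^2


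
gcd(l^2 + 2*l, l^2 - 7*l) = l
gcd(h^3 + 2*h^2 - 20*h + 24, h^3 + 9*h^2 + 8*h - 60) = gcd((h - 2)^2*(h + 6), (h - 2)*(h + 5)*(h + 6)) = h^2 + 4*h - 12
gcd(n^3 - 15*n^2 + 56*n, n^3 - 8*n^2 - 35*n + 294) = n - 7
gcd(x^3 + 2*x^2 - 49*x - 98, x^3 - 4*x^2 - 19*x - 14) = x^2 - 5*x - 14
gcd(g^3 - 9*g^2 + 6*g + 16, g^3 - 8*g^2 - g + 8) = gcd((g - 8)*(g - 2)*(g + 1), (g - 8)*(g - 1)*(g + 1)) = g^2 - 7*g - 8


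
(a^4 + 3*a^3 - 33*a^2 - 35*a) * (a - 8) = a^5 - 5*a^4 - 57*a^3 + 229*a^2 + 280*a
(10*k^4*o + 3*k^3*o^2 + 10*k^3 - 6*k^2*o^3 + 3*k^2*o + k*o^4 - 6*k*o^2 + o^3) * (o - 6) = 10*k^4*o^2 - 60*k^4*o + 3*k^3*o^3 - 18*k^3*o^2 + 10*k^3*o - 60*k^3 - 6*k^2*o^4 + 36*k^2*o^3 + 3*k^2*o^2 - 18*k^2*o + k*o^5 - 6*k*o^4 - 6*k*o^3 + 36*k*o^2 + o^4 - 6*o^3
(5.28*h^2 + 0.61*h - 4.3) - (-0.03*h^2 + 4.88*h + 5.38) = 5.31*h^2 - 4.27*h - 9.68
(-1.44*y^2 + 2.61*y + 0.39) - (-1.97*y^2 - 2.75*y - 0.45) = 0.53*y^2 + 5.36*y + 0.84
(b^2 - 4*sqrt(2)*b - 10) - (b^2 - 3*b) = -4*sqrt(2)*b + 3*b - 10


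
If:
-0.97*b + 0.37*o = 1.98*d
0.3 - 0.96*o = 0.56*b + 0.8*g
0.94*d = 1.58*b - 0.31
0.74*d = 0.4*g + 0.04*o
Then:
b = 0.18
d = -0.03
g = -0.09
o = 0.28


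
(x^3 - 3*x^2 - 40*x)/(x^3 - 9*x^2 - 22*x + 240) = x/(x - 6)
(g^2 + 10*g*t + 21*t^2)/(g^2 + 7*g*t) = (g + 3*t)/g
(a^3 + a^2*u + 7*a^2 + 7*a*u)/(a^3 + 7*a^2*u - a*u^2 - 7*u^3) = a*(-a - 7)/(-a^2 - 6*a*u + 7*u^2)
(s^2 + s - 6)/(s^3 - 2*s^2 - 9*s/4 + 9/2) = 4*(s + 3)/(4*s^2 - 9)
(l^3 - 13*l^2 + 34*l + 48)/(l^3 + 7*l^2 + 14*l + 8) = (l^2 - 14*l + 48)/(l^2 + 6*l + 8)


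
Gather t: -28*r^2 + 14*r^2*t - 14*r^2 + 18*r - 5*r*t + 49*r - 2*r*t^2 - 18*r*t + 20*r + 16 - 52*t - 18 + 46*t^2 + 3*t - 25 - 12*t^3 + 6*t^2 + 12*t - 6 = -42*r^2 + 87*r - 12*t^3 + t^2*(52 - 2*r) + t*(14*r^2 - 23*r - 37) - 33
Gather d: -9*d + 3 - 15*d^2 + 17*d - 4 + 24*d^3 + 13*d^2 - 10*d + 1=24*d^3 - 2*d^2 - 2*d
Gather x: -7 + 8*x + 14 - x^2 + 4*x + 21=-x^2 + 12*x + 28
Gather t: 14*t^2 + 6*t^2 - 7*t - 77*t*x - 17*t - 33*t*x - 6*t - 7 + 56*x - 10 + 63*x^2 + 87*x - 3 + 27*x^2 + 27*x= 20*t^2 + t*(-110*x - 30) + 90*x^2 + 170*x - 20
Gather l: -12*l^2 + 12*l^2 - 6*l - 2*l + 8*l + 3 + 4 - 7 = 0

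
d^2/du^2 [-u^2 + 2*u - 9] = -2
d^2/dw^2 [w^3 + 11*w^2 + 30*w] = 6*w + 22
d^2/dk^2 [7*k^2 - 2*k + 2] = 14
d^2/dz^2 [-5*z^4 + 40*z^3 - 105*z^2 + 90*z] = -60*z^2 + 240*z - 210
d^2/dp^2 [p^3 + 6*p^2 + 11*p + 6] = 6*p + 12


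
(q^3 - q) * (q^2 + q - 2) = q^5 + q^4 - 3*q^3 - q^2 + 2*q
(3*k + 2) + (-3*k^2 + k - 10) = -3*k^2 + 4*k - 8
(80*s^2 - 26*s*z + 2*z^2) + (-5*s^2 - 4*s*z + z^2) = 75*s^2 - 30*s*z + 3*z^2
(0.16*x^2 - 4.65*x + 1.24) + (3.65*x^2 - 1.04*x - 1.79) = 3.81*x^2 - 5.69*x - 0.55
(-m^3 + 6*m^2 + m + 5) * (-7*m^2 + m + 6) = 7*m^5 - 43*m^4 - 7*m^3 + 2*m^2 + 11*m + 30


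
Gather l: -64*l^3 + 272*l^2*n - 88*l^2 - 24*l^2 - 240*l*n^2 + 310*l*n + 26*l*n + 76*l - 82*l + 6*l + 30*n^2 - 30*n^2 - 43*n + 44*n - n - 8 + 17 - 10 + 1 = -64*l^3 + l^2*(272*n - 112) + l*(-240*n^2 + 336*n)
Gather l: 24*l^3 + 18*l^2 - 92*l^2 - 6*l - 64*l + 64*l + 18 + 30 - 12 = 24*l^3 - 74*l^2 - 6*l + 36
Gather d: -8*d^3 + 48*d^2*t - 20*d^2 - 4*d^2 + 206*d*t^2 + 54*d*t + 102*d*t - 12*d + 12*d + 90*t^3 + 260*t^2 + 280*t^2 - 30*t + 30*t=-8*d^3 + d^2*(48*t - 24) + d*(206*t^2 + 156*t) + 90*t^3 + 540*t^2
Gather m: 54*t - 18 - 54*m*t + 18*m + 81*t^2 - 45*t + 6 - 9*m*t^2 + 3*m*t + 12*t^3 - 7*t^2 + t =m*(-9*t^2 - 51*t + 18) + 12*t^3 + 74*t^2 + 10*t - 12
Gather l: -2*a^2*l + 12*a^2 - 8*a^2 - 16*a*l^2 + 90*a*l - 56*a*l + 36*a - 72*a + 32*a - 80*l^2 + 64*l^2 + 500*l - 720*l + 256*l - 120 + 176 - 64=4*a^2 - 4*a + l^2*(-16*a - 16) + l*(-2*a^2 + 34*a + 36) - 8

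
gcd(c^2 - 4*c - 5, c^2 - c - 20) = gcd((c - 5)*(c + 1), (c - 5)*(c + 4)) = c - 5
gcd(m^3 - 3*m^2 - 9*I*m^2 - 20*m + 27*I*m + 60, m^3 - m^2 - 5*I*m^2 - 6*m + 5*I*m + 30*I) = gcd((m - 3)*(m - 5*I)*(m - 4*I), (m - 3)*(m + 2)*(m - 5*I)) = m^2 + m*(-3 - 5*I) + 15*I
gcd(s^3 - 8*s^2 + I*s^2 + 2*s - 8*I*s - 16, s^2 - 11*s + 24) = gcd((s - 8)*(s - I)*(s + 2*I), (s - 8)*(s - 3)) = s - 8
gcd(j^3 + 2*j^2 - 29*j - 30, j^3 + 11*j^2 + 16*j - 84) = j + 6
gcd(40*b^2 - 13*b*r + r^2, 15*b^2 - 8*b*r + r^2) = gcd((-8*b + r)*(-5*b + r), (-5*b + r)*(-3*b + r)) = -5*b + r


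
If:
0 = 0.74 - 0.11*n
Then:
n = 6.73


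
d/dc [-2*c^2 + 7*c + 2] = 7 - 4*c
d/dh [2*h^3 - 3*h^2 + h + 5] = 6*h^2 - 6*h + 1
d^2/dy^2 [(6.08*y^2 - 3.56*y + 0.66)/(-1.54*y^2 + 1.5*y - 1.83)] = (-11.203808*y^3 + 93.4164*y^2 - 51.049152*y - 20.4282)/(3.652264*y^6 - 10.6722*y^5 + 23.415084*y^4 - 28.7388*y^3 + 27.824418*y^2 - 15.07005*y + 6.128487)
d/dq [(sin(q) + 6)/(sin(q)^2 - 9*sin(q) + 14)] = (-12*sin(q) + cos(q)^2 + 67)*cos(q)/(sin(q)^2 - 9*sin(q) + 14)^2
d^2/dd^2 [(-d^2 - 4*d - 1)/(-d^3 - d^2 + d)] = 2*(d^6 + 12*d^5 + 21*d^4 + 17*d^3 - 3*d + 1)/(d^3*(d^6 + 3*d^5 - 5*d^3 + 3*d - 1))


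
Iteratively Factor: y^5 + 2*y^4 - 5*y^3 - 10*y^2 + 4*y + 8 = (y + 2)*(y^4 - 5*y^2 + 4) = (y - 2)*(y + 2)*(y^3 + 2*y^2 - y - 2) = (y - 2)*(y - 1)*(y + 2)*(y^2 + 3*y + 2) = (y - 2)*(y - 1)*(y + 1)*(y + 2)*(y + 2)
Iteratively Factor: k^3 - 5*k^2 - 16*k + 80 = (k + 4)*(k^2 - 9*k + 20) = (k - 5)*(k + 4)*(k - 4)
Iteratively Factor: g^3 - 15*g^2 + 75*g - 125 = (g - 5)*(g^2 - 10*g + 25) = (g - 5)^2*(g - 5)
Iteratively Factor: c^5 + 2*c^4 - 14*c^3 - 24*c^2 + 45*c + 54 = (c - 2)*(c^4 + 4*c^3 - 6*c^2 - 36*c - 27) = (c - 2)*(c + 1)*(c^3 + 3*c^2 - 9*c - 27) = (c - 3)*(c - 2)*(c + 1)*(c^2 + 6*c + 9) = (c - 3)*(c - 2)*(c + 1)*(c + 3)*(c + 3)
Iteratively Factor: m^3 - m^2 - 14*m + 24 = (m - 3)*(m^2 + 2*m - 8) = (m - 3)*(m - 2)*(m + 4)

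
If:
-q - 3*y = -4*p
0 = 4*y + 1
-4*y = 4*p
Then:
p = 1/4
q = 7/4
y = -1/4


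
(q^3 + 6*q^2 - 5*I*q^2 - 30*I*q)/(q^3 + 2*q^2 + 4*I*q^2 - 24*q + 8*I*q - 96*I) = q*(q - 5*I)/(q^2 + 4*q*(-1 + I) - 16*I)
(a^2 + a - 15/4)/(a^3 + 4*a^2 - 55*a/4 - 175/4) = (2*a - 3)/(2*a^2 + 3*a - 35)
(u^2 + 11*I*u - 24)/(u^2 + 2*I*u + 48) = (u + 3*I)/(u - 6*I)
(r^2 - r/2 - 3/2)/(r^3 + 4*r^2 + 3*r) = (r - 3/2)/(r*(r + 3))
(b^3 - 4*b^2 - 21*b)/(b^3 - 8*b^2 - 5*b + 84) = b/(b - 4)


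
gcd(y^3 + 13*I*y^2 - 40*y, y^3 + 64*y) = y^2 + 8*I*y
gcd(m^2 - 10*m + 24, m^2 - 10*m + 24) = m^2 - 10*m + 24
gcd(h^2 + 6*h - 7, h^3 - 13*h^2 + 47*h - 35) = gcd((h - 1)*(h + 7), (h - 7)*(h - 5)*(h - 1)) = h - 1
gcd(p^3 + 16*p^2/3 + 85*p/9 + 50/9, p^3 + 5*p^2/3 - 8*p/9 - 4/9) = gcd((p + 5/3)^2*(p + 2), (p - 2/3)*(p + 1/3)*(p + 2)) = p + 2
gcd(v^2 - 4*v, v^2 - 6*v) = v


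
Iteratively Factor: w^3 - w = (w - 1)*(w^2 + w) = (w - 1)*(w + 1)*(w)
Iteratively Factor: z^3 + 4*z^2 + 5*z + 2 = (z + 1)*(z^2 + 3*z + 2) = (z + 1)^2*(z + 2)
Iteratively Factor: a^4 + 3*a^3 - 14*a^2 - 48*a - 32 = (a + 4)*(a^3 - a^2 - 10*a - 8) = (a - 4)*(a + 4)*(a^2 + 3*a + 2) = (a - 4)*(a + 2)*(a + 4)*(a + 1)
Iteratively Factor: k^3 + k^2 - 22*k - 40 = (k + 2)*(k^2 - k - 20) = (k - 5)*(k + 2)*(k + 4)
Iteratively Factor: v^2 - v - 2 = (v + 1)*(v - 2)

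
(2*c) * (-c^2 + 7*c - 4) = -2*c^3 + 14*c^2 - 8*c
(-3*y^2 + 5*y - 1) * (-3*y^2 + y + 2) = 9*y^4 - 18*y^3 + 2*y^2 + 9*y - 2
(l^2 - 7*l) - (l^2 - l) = -6*l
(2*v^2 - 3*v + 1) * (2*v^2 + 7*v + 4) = 4*v^4 + 8*v^3 - 11*v^2 - 5*v + 4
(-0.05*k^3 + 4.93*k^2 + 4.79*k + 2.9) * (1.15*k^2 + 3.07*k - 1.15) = -0.0575*k^5 + 5.516*k^4 + 20.7011*k^3 + 12.3708*k^2 + 3.3945*k - 3.335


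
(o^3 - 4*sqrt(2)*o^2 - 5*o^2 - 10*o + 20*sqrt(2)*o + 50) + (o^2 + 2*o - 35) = o^3 - 4*sqrt(2)*o^2 - 4*o^2 - 8*o + 20*sqrt(2)*o + 15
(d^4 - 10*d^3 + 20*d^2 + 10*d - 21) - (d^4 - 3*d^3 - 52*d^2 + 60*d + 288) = -7*d^3 + 72*d^2 - 50*d - 309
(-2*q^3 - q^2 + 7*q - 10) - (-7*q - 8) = -2*q^3 - q^2 + 14*q - 2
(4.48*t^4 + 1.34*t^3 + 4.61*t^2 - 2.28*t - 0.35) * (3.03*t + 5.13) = 13.5744*t^5 + 27.0426*t^4 + 20.8425*t^3 + 16.7409*t^2 - 12.7569*t - 1.7955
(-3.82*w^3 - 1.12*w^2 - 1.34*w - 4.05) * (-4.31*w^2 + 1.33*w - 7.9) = 16.4642*w^5 - 0.2534*w^4 + 34.4638*w^3 + 24.5213*w^2 + 5.1995*w + 31.995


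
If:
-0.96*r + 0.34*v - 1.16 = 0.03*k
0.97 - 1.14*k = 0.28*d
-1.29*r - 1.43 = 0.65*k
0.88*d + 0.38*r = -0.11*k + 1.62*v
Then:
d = -2.42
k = 1.44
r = -1.84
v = -1.65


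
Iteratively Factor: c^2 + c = (c + 1)*(c)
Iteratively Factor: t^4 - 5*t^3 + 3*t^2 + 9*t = (t + 1)*(t^3 - 6*t^2 + 9*t) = (t - 3)*(t + 1)*(t^2 - 3*t) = t*(t - 3)*(t + 1)*(t - 3)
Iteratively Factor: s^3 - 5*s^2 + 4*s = (s - 4)*(s^2 - s) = s*(s - 4)*(s - 1)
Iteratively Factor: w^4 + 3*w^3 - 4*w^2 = (w)*(w^3 + 3*w^2 - 4*w) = w*(w + 4)*(w^2 - w) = w^2*(w + 4)*(w - 1)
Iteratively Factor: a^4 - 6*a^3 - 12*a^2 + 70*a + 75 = (a - 5)*(a^3 - a^2 - 17*a - 15) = (a - 5)^2*(a^2 + 4*a + 3) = (a - 5)^2*(a + 3)*(a + 1)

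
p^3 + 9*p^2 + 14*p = p*(p + 2)*(p + 7)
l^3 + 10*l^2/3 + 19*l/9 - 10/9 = (l - 1/3)*(l + 5/3)*(l + 2)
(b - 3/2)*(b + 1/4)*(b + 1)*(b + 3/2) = b^4 + 5*b^3/4 - 2*b^2 - 45*b/16 - 9/16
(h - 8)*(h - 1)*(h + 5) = h^3 - 4*h^2 - 37*h + 40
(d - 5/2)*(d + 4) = d^2 + 3*d/2 - 10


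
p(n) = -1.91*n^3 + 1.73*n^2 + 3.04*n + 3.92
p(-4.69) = 224.75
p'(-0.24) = 1.88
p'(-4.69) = -139.23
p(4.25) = -98.53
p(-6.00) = 460.52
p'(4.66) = -105.27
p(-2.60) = 41.28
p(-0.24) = 3.32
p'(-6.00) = -224.00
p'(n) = -5.73*n^2 + 3.46*n + 3.04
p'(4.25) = -85.75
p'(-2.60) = -44.69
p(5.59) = -258.66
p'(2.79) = -31.91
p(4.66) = -137.63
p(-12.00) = 3517.04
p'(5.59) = -156.67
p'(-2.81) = -51.93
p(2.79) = -15.61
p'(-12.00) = -863.60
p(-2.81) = 51.42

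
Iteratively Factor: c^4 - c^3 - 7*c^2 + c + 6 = (c - 1)*(c^3 - 7*c - 6) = (c - 3)*(c - 1)*(c^2 + 3*c + 2) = (c - 3)*(c - 1)*(c + 1)*(c + 2)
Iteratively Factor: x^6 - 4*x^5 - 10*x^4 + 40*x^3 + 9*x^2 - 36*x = (x + 1)*(x^5 - 5*x^4 - 5*x^3 + 45*x^2 - 36*x) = x*(x + 1)*(x^4 - 5*x^3 - 5*x^2 + 45*x - 36) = x*(x - 3)*(x + 1)*(x^3 - 2*x^2 - 11*x + 12) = x*(x - 4)*(x - 3)*(x + 1)*(x^2 + 2*x - 3) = x*(x - 4)*(x - 3)*(x + 1)*(x + 3)*(x - 1)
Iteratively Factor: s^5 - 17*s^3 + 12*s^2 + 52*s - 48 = (s - 1)*(s^4 + s^3 - 16*s^2 - 4*s + 48) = (s - 2)*(s - 1)*(s^3 + 3*s^2 - 10*s - 24) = (s - 3)*(s - 2)*(s - 1)*(s^2 + 6*s + 8) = (s - 3)*(s - 2)*(s - 1)*(s + 4)*(s + 2)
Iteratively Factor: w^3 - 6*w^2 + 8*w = (w - 2)*(w^2 - 4*w) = w*(w - 2)*(w - 4)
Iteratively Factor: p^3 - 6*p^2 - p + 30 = (p - 3)*(p^2 - 3*p - 10) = (p - 5)*(p - 3)*(p + 2)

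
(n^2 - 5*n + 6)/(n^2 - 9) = (n - 2)/(n + 3)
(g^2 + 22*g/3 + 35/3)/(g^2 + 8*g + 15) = (g + 7/3)/(g + 3)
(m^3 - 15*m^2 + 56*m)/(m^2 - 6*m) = (m^2 - 15*m + 56)/(m - 6)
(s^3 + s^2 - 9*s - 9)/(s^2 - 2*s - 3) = s + 3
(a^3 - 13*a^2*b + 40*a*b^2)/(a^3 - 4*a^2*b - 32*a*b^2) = (a - 5*b)/(a + 4*b)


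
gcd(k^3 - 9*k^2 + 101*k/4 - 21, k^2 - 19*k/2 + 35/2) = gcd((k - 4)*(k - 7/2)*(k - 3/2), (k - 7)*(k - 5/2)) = 1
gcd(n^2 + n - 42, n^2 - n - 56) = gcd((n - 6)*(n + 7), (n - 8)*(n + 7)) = n + 7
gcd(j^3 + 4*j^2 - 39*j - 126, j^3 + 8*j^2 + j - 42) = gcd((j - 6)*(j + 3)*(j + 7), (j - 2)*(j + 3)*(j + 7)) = j^2 + 10*j + 21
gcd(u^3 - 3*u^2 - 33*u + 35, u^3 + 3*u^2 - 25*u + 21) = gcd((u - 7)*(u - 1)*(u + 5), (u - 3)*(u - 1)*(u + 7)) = u - 1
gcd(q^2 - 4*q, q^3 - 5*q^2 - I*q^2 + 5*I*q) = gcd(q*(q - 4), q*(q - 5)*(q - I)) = q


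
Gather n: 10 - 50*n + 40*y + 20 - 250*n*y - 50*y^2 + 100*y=n*(-250*y - 50) - 50*y^2 + 140*y + 30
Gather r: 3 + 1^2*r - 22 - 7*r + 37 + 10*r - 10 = 4*r + 8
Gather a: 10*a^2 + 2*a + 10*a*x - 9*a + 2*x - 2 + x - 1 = 10*a^2 + a*(10*x - 7) + 3*x - 3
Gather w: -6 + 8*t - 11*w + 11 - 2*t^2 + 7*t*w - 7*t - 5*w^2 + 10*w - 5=-2*t^2 + t - 5*w^2 + w*(7*t - 1)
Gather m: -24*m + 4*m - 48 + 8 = -20*m - 40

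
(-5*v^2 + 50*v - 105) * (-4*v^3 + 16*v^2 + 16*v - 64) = 20*v^5 - 280*v^4 + 1140*v^3 - 560*v^2 - 4880*v + 6720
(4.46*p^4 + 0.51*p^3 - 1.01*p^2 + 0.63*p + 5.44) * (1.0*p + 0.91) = 4.46*p^5 + 4.5686*p^4 - 0.5459*p^3 - 0.2891*p^2 + 6.0133*p + 4.9504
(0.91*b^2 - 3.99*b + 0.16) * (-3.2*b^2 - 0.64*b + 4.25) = -2.912*b^4 + 12.1856*b^3 + 5.9091*b^2 - 17.0599*b + 0.68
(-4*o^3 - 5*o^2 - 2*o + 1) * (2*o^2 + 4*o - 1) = -8*o^5 - 26*o^4 - 20*o^3 - o^2 + 6*o - 1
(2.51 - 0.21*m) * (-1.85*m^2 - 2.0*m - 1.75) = 0.3885*m^3 - 4.2235*m^2 - 4.6525*m - 4.3925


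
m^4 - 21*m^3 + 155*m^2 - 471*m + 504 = (m - 8)*(m - 7)*(m - 3)^2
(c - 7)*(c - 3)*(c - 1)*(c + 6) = c^4 - 5*c^3 - 35*c^2 + 165*c - 126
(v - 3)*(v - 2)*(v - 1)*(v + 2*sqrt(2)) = v^4 - 6*v^3 + 2*sqrt(2)*v^3 - 12*sqrt(2)*v^2 + 11*v^2 - 6*v + 22*sqrt(2)*v - 12*sqrt(2)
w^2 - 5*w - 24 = (w - 8)*(w + 3)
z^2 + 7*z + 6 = (z + 1)*(z + 6)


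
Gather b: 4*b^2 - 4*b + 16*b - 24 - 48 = 4*b^2 + 12*b - 72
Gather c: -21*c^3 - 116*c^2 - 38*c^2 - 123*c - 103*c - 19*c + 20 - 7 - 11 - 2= -21*c^3 - 154*c^2 - 245*c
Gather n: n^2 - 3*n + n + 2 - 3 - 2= n^2 - 2*n - 3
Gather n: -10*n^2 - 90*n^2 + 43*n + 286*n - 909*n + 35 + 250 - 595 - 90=-100*n^2 - 580*n - 400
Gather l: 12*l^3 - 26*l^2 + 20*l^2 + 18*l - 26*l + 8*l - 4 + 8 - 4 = 12*l^3 - 6*l^2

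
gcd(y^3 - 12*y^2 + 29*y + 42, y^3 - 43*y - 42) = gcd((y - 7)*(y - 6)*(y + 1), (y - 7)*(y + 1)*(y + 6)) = y^2 - 6*y - 7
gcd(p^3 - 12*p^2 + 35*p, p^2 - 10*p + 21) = p - 7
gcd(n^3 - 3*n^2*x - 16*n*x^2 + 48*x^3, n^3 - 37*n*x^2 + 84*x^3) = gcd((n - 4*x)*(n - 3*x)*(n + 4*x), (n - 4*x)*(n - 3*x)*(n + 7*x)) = n^2 - 7*n*x + 12*x^2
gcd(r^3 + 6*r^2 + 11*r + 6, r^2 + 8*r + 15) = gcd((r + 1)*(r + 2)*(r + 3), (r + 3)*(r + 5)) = r + 3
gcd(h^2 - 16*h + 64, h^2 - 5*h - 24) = h - 8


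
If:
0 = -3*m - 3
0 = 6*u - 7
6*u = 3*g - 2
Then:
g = 3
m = -1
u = 7/6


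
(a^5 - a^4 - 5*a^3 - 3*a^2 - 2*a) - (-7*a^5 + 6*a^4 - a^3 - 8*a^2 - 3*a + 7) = 8*a^5 - 7*a^4 - 4*a^3 + 5*a^2 + a - 7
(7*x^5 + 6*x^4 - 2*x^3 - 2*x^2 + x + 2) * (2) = 14*x^5 + 12*x^4 - 4*x^3 - 4*x^2 + 2*x + 4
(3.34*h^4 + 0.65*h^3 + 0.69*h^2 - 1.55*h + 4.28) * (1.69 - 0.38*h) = -1.2692*h^5 + 5.3976*h^4 + 0.8363*h^3 + 1.7551*h^2 - 4.2459*h + 7.2332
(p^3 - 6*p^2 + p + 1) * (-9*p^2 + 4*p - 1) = -9*p^5 + 58*p^4 - 34*p^3 + p^2 + 3*p - 1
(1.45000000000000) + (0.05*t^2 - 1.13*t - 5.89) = 0.05*t^2 - 1.13*t - 4.44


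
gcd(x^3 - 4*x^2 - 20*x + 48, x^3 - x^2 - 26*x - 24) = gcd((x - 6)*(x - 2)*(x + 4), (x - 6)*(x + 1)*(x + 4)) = x^2 - 2*x - 24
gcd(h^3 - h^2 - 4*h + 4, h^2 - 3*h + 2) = h^2 - 3*h + 2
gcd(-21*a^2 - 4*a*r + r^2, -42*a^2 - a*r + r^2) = -7*a + r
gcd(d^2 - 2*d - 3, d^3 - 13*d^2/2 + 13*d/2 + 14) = d + 1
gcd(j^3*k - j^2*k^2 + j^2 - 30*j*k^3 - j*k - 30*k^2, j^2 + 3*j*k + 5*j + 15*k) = 1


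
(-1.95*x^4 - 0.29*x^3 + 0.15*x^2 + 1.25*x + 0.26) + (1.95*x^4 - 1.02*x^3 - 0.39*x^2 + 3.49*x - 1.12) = -1.31*x^3 - 0.24*x^2 + 4.74*x - 0.86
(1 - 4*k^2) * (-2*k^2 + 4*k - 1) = 8*k^4 - 16*k^3 + 2*k^2 + 4*k - 1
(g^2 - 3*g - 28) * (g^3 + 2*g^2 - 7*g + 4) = g^5 - g^4 - 41*g^3 - 31*g^2 + 184*g - 112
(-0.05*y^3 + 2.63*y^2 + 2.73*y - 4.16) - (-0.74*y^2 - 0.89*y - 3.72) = -0.05*y^3 + 3.37*y^2 + 3.62*y - 0.44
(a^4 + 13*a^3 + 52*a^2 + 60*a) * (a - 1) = a^5 + 12*a^4 + 39*a^3 + 8*a^2 - 60*a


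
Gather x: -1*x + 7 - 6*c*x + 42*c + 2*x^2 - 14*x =42*c + 2*x^2 + x*(-6*c - 15) + 7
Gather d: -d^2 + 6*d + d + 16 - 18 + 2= -d^2 + 7*d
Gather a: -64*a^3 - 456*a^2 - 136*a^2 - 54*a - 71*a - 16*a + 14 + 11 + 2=-64*a^3 - 592*a^2 - 141*a + 27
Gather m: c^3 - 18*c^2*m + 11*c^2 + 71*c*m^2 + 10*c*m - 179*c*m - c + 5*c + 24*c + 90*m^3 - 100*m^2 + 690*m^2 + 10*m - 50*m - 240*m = c^3 + 11*c^2 + 28*c + 90*m^3 + m^2*(71*c + 590) + m*(-18*c^2 - 169*c - 280)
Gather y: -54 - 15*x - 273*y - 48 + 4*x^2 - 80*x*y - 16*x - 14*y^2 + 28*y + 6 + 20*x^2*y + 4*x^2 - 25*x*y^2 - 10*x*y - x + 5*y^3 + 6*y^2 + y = 8*x^2 - 32*x + 5*y^3 + y^2*(-25*x - 8) + y*(20*x^2 - 90*x - 244) - 96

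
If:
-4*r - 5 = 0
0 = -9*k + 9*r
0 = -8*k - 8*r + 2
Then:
No Solution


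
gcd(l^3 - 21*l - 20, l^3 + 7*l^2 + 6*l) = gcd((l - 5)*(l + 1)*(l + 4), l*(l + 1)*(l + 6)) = l + 1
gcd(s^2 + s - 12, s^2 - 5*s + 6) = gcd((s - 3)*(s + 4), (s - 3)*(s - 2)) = s - 3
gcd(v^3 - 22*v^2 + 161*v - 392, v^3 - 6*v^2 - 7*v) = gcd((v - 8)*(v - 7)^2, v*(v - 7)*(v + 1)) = v - 7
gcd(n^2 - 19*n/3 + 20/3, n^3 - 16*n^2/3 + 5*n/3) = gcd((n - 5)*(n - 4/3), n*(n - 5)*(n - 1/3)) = n - 5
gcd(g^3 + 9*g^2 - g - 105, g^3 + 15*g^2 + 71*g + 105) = g^2 + 12*g + 35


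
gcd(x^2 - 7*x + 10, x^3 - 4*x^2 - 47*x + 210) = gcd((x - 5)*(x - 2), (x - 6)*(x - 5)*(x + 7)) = x - 5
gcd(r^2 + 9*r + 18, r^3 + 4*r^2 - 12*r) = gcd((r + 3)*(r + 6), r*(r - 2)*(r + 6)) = r + 6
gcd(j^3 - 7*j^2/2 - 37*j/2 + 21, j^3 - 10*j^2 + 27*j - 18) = j^2 - 7*j + 6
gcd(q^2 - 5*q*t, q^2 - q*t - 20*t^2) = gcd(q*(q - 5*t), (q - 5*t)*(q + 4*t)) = q - 5*t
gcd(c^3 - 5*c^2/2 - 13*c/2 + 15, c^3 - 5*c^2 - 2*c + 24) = c - 3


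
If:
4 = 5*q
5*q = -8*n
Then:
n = -1/2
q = 4/5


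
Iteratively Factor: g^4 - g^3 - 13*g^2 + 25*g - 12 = (g - 1)*(g^3 - 13*g + 12) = (g - 3)*(g - 1)*(g^2 + 3*g - 4) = (g - 3)*(g - 1)*(g + 4)*(g - 1)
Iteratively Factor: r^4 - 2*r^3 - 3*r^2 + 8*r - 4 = (r + 2)*(r^3 - 4*r^2 + 5*r - 2) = (r - 2)*(r + 2)*(r^2 - 2*r + 1) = (r - 2)*(r - 1)*(r + 2)*(r - 1)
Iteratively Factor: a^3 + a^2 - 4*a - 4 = (a - 2)*(a^2 + 3*a + 2) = (a - 2)*(a + 1)*(a + 2)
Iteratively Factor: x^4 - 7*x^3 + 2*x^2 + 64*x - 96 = (x - 4)*(x^3 - 3*x^2 - 10*x + 24) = (x - 4)^2*(x^2 + x - 6) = (x - 4)^2*(x - 2)*(x + 3)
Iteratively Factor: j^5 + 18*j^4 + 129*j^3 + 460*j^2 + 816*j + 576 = (j + 4)*(j^4 + 14*j^3 + 73*j^2 + 168*j + 144) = (j + 3)*(j + 4)*(j^3 + 11*j^2 + 40*j + 48) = (j + 3)*(j + 4)^2*(j^2 + 7*j + 12) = (j + 3)^2*(j + 4)^2*(j + 4)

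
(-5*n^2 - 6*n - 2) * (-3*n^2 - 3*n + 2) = 15*n^4 + 33*n^3 + 14*n^2 - 6*n - 4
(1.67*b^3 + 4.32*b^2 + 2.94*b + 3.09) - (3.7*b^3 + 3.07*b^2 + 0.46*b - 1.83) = -2.03*b^3 + 1.25*b^2 + 2.48*b + 4.92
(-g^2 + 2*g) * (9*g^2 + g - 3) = -9*g^4 + 17*g^3 + 5*g^2 - 6*g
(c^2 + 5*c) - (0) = c^2 + 5*c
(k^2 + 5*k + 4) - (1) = k^2 + 5*k + 3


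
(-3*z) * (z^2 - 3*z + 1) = -3*z^3 + 9*z^2 - 3*z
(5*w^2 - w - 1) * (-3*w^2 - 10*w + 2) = -15*w^4 - 47*w^3 + 23*w^2 + 8*w - 2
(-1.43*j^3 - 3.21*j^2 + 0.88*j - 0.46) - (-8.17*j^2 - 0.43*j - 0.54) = -1.43*j^3 + 4.96*j^2 + 1.31*j + 0.08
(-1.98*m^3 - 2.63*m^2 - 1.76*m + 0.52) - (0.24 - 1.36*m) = -1.98*m^3 - 2.63*m^2 - 0.4*m + 0.28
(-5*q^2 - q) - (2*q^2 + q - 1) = -7*q^2 - 2*q + 1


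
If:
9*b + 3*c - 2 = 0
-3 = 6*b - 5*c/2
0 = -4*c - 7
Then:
No Solution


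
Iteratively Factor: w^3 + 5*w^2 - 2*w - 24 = (w + 3)*(w^2 + 2*w - 8) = (w - 2)*(w + 3)*(w + 4)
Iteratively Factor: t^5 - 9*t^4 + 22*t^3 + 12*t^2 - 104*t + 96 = (t - 3)*(t^4 - 6*t^3 + 4*t^2 + 24*t - 32) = (t - 4)*(t - 3)*(t^3 - 2*t^2 - 4*t + 8) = (t - 4)*(t - 3)*(t - 2)*(t^2 - 4) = (t - 4)*(t - 3)*(t - 2)^2*(t + 2)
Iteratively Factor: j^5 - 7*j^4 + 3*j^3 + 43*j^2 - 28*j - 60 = (j - 3)*(j^4 - 4*j^3 - 9*j^2 + 16*j + 20) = (j - 3)*(j - 2)*(j^3 - 2*j^2 - 13*j - 10) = (j - 3)*(j - 2)*(j + 1)*(j^2 - 3*j - 10) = (j - 3)*(j - 2)*(j + 1)*(j + 2)*(j - 5)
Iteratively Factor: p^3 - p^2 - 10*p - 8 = (p + 1)*(p^2 - 2*p - 8) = (p - 4)*(p + 1)*(p + 2)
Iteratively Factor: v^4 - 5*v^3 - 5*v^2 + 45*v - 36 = (v - 4)*(v^3 - v^2 - 9*v + 9) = (v - 4)*(v + 3)*(v^2 - 4*v + 3) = (v - 4)*(v - 3)*(v + 3)*(v - 1)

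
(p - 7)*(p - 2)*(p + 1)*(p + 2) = p^4 - 6*p^3 - 11*p^2 + 24*p + 28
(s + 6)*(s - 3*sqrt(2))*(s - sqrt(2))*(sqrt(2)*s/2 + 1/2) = sqrt(2)*s^4/2 - 7*s^3/2 + 3*sqrt(2)*s^3 - 21*s^2 + sqrt(2)*s^2 + 3*s + 6*sqrt(2)*s + 18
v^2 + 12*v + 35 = (v + 5)*(v + 7)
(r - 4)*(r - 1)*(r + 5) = r^3 - 21*r + 20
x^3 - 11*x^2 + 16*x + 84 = (x - 7)*(x - 6)*(x + 2)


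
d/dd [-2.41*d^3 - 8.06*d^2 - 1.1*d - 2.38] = -7.23*d^2 - 16.12*d - 1.1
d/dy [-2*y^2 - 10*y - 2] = -4*y - 10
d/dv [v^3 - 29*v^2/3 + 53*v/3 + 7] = 3*v^2 - 58*v/3 + 53/3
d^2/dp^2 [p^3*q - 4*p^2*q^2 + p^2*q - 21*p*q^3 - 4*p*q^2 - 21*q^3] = 2*q*(3*p - 4*q + 1)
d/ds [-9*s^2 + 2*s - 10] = 2 - 18*s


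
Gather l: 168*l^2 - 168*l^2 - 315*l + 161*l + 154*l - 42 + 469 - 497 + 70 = 0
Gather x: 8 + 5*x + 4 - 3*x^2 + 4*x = -3*x^2 + 9*x + 12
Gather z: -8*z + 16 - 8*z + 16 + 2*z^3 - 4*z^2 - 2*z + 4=2*z^3 - 4*z^2 - 18*z + 36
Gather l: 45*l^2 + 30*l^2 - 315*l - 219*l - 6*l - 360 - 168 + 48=75*l^2 - 540*l - 480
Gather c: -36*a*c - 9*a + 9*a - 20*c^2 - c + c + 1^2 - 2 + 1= -36*a*c - 20*c^2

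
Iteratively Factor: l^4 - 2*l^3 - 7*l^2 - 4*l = (l + 1)*(l^3 - 3*l^2 - 4*l) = (l + 1)^2*(l^2 - 4*l) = l*(l + 1)^2*(l - 4)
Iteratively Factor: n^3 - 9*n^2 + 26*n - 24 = (n - 3)*(n^2 - 6*n + 8) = (n - 4)*(n - 3)*(n - 2)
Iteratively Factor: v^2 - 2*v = (v)*(v - 2)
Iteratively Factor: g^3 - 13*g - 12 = (g + 3)*(g^2 - 3*g - 4) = (g + 1)*(g + 3)*(g - 4)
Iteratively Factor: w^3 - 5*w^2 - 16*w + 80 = (w + 4)*(w^2 - 9*w + 20) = (w - 4)*(w + 4)*(w - 5)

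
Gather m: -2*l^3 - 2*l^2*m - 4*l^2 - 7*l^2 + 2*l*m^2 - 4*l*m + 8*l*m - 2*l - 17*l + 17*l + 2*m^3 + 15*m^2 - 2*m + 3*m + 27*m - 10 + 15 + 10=-2*l^3 - 11*l^2 - 2*l + 2*m^3 + m^2*(2*l + 15) + m*(-2*l^2 + 4*l + 28) + 15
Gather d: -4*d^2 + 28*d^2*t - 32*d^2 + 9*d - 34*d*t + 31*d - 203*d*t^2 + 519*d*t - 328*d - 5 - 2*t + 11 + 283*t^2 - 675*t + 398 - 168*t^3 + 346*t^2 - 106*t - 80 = d^2*(28*t - 36) + d*(-203*t^2 + 485*t - 288) - 168*t^3 + 629*t^2 - 783*t + 324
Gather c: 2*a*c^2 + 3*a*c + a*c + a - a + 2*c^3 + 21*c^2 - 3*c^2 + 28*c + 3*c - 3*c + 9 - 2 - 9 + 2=2*c^3 + c^2*(2*a + 18) + c*(4*a + 28)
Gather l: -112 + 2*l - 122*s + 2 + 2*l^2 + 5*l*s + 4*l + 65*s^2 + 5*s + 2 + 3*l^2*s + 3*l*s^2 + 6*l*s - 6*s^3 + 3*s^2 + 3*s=l^2*(3*s + 2) + l*(3*s^2 + 11*s + 6) - 6*s^3 + 68*s^2 - 114*s - 108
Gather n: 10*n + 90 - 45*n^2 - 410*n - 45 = -45*n^2 - 400*n + 45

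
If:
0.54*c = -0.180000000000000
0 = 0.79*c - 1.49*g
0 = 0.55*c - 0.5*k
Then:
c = -0.33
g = -0.18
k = -0.37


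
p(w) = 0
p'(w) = 0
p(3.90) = 0.00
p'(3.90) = 0.00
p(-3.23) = 0.00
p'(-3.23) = 0.00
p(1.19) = 0.00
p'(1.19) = 0.00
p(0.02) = 0.00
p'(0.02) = 0.00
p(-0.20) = 0.00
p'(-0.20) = 0.00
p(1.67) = 0.00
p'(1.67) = 0.00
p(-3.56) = 0.00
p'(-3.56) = 0.00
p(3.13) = 0.00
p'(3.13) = 0.00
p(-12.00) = 0.00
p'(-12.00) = 0.00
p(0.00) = 0.00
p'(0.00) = 0.00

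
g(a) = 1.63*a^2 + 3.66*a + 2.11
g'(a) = 3.26*a + 3.66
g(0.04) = 2.26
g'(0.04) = 3.79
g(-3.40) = 8.51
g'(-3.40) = -7.42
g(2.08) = 16.77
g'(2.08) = 10.44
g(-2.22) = 2.02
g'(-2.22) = -3.58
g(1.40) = 10.43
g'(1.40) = 8.22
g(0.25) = 3.13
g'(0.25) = 4.48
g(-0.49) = 0.71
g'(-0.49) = 2.06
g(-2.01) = 1.34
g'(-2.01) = -2.89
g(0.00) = 2.11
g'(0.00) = 3.66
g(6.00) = 82.75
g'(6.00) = 23.22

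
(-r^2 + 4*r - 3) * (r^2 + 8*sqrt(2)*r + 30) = -r^4 - 8*sqrt(2)*r^3 + 4*r^3 - 33*r^2 + 32*sqrt(2)*r^2 - 24*sqrt(2)*r + 120*r - 90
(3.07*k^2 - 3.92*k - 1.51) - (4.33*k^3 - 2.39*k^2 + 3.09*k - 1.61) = -4.33*k^3 + 5.46*k^2 - 7.01*k + 0.1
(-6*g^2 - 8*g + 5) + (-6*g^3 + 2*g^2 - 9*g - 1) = -6*g^3 - 4*g^2 - 17*g + 4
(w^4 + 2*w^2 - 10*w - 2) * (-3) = -3*w^4 - 6*w^2 + 30*w + 6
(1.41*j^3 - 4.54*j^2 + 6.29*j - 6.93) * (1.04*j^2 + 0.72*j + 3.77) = 1.4664*j^5 - 3.7064*j^4 + 8.5885*j^3 - 19.7942*j^2 + 18.7237*j - 26.1261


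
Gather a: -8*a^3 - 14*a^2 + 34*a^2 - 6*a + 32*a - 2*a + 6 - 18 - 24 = -8*a^3 + 20*a^2 + 24*a - 36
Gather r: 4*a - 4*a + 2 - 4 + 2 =0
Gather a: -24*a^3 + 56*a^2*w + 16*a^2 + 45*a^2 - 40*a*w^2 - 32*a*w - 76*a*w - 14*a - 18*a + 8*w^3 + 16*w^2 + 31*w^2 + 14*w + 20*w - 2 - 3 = -24*a^3 + a^2*(56*w + 61) + a*(-40*w^2 - 108*w - 32) + 8*w^3 + 47*w^2 + 34*w - 5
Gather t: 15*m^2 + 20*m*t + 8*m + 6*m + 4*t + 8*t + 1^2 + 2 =15*m^2 + 14*m + t*(20*m + 12) + 3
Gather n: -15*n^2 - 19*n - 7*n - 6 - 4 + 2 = -15*n^2 - 26*n - 8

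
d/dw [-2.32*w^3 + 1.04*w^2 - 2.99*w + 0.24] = -6.96*w^2 + 2.08*w - 2.99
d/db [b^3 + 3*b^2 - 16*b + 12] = 3*b^2 + 6*b - 16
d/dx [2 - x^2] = -2*x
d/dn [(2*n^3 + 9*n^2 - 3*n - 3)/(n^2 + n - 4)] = (2*n^4 + 4*n^3 - 12*n^2 - 66*n + 15)/(n^4 + 2*n^3 - 7*n^2 - 8*n + 16)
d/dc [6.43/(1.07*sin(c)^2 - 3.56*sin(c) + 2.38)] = (22.8908 - 13.7602*sin(c))*cos(c)/(1.07*sin(c)^2 - 3.56*sin(c) + 2.38)^2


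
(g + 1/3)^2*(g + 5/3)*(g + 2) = g^4 + 13*g^3/3 + 53*g^2/9 + 71*g/27 + 10/27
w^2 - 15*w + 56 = (w - 8)*(w - 7)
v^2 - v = v*(v - 1)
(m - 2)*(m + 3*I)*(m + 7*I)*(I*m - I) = I*m^4 - 10*m^3 - 3*I*m^3 + 30*m^2 - 19*I*m^2 - 20*m + 63*I*m - 42*I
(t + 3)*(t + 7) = t^2 + 10*t + 21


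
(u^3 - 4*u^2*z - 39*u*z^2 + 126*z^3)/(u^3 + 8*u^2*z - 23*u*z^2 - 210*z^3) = (-u^2 + 10*u*z - 21*z^2)/(-u^2 - 2*u*z + 35*z^2)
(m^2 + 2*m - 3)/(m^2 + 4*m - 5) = (m + 3)/(m + 5)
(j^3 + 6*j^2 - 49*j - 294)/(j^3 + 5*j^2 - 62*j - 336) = (j - 7)/(j - 8)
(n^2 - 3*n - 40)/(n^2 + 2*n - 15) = (n - 8)/(n - 3)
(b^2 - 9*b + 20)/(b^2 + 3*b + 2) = (b^2 - 9*b + 20)/(b^2 + 3*b + 2)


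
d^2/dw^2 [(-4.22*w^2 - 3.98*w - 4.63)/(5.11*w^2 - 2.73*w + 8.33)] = (-325.592848*w^3 + 352.384578*w^2 + 1404.022578*w - 441.509796)/(133.432831*w^6 - 213.858099*w^5 + 766.794336*w^4 - 717.582411*w^3 + 1249.979808*w^2 - 568.295091*w + 578.009537)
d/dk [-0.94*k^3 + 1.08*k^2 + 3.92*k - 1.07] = -2.82*k^2 + 2.16*k + 3.92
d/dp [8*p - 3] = 8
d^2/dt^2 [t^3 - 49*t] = 6*t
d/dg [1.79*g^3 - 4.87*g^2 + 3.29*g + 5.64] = 5.37*g^2 - 9.74*g + 3.29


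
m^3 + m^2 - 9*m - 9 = (m - 3)*(m + 1)*(m + 3)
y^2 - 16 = (y - 4)*(y + 4)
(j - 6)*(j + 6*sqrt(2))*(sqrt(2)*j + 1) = sqrt(2)*j^3 - 6*sqrt(2)*j^2 + 13*j^2 - 78*j + 6*sqrt(2)*j - 36*sqrt(2)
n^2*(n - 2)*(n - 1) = n^4 - 3*n^3 + 2*n^2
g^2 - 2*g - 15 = (g - 5)*(g + 3)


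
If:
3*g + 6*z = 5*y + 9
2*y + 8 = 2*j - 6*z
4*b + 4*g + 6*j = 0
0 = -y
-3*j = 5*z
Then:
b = -48/7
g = 33/7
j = 10/7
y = 0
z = -6/7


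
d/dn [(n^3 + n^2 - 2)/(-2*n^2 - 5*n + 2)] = (-2*n^4 - 10*n^3 + n^2 - 4*n - 10)/(4*n^4 + 20*n^3 + 17*n^2 - 20*n + 4)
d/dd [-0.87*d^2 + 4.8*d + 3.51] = 4.8 - 1.74*d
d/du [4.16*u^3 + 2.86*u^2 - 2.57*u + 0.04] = 12.48*u^2 + 5.72*u - 2.57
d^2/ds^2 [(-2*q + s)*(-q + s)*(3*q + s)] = 6*s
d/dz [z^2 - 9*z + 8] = 2*z - 9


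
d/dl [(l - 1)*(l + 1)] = 2*l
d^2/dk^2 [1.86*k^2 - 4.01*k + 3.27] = 3.72000000000000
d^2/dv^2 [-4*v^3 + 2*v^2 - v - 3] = 4 - 24*v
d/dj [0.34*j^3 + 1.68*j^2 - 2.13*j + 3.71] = 1.02*j^2 + 3.36*j - 2.13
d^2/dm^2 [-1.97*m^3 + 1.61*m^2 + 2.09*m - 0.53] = 3.22 - 11.82*m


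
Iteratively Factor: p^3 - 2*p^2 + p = (p)*(p^2 - 2*p + 1) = p*(p - 1)*(p - 1)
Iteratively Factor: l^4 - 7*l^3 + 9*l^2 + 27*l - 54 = (l - 3)*(l^3 - 4*l^2 - 3*l + 18) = (l - 3)*(l + 2)*(l^2 - 6*l + 9) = (l - 3)^2*(l + 2)*(l - 3)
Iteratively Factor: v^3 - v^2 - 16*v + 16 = (v + 4)*(v^2 - 5*v + 4) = (v - 1)*(v + 4)*(v - 4)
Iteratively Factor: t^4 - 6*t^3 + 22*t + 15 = (t + 1)*(t^3 - 7*t^2 + 7*t + 15) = (t + 1)^2*(t^2 - 8*t + 15) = (t - 5)*(t + 1)^2*(t - 3)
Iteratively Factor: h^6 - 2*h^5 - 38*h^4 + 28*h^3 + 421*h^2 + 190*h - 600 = (h - 5)*(h^5 + 3*h^4 - 23*h^3 - 87*h^2 - 14*h + 120) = (h - 5)*(h + 2)*(h^4 + h^3 - 25*h^2 - 37*h + 60) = (h - 5)^2*(h + 2)*(h^3 + 6*h^2 + 5*h - 12) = (h - 5)^2*(h - 1)*(h + 2)*(h^2 + 7*h + 12) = (h - 5)^2*(h - 1)*(h + 2)*(h + 3)*(h + 4)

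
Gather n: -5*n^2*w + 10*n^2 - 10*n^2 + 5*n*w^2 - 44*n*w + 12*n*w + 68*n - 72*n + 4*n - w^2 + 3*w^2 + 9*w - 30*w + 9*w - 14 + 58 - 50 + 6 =-5*n^2*w + n*(5*w^2 - 32*w) + 2*w^2 - 12*w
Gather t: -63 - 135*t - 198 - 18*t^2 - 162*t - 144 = -18*t^2 - 297*t - 405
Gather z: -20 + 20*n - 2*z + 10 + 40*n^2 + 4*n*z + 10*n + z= 40*n^2 + 30*n + z*(4*n - 1) - 10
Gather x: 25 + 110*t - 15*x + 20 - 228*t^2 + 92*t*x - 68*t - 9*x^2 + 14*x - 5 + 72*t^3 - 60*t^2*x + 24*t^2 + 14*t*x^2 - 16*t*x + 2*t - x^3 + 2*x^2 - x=72*t^3 - 204*t^2 + 44*t - x^3 + x^2*(14*t - 7) + x*(-60*t^2 + 76*t - 2) + 40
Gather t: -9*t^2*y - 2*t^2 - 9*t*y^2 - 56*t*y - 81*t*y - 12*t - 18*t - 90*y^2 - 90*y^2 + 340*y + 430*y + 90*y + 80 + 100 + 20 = t^2*(-9*y - 2) + t*(-9*y^2 - 137*y - 30) - 180*y^2 + 860*y + 200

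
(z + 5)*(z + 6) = z^2 + 11*z + 30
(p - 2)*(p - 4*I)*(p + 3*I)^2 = p^4 - 2*p^3 + 2*I*p^3 + 15*p^2 - 4*I*p^2 - 30*p + 36*I*p - 72*I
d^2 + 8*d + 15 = (d + 3)*(d + 5)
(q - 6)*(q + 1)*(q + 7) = q^3 + 2*q^2 - 41*q - 42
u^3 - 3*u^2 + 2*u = u*(u - 2)*(u - 1)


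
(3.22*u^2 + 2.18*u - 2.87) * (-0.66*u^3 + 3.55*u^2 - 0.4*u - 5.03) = -2.1252*u^5 + 9.9922*u^4 + 8.3452*u^3 - 27.2571*u^2 - 9.8174*u + 14.4361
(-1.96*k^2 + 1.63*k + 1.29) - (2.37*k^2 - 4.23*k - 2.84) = -4.33*k^2 + 5.86*k + 4.13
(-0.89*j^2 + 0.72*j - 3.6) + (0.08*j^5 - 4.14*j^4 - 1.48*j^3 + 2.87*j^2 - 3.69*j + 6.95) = 0.08*j^5 - 4.14*j^4 - 1.48*j^3 + 1.98*j^2 - 2.97*j + 3.35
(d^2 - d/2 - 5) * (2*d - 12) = 2*d^3 - 13*d^2 - 4*d + 60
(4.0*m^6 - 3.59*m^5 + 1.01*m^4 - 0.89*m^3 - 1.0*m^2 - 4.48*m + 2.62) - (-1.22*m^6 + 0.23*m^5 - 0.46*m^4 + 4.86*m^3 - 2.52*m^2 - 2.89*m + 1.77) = 5.22*m^6 - 3.82*m^5 + 1.47*m^4 - 5.75*m^3 + 1.52*m^2 - 1.59*m + 0.85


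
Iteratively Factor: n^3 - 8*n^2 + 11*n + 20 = (n + 1)*(n^2 - 9*n + 20) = (n - 4)*(n + 1)*(n - 5)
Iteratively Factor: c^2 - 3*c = (c - 3)*(c)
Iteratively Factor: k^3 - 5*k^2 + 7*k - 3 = (k - 1)*(k^2 - 4*k + 3) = (k - 1)^2*(k - 3)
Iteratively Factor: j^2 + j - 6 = (j + 3)*(j - 2)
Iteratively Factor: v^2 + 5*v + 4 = (v + 1)*(v + 4)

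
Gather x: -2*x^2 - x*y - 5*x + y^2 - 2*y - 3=-2*x^2 + x*(-y - 5) + y^2 - 2*y - 3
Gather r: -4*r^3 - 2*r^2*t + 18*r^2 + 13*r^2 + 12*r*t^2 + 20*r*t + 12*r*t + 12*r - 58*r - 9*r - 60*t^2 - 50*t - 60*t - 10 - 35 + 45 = -4*r^3 + r^2*(31 - 2*t) + r*(12*t^2 + 32*t - 55) - 60*t^2 - 110*t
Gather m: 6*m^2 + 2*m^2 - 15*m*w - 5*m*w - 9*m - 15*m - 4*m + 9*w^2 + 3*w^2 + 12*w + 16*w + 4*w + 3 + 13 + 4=8*m^2 + m*(-20*w - 28) + 12*w^2 + 32*w + 20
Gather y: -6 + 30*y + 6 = 30*y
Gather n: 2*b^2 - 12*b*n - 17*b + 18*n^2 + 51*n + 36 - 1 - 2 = 2*b^2 - 17*b + 18*n^2 + n*(51 - 12*b) + 33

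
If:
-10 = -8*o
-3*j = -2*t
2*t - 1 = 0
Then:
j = 1/3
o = 5/4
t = 1/2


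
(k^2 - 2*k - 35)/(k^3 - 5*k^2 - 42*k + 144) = (k^2 - 2*k - 35)/(k^3 - 5*k^2 - 42*k + 144)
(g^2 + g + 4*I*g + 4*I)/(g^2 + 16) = (g + 1)/(g - 4*I)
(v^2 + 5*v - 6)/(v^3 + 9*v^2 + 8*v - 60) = (v - 1)/(v^2 + 3*v - 10)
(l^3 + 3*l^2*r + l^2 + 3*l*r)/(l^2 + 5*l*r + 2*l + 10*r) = l*(l^2 + 3*l*r + l + 3*r)/(l^2 + 5*l*r + 2*l + 10*r)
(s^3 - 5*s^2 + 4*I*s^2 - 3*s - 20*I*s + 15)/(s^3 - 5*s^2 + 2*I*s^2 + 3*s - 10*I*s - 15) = (s + I)/(s - I)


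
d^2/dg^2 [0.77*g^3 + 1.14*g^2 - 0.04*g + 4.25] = 4.62*g + 2.28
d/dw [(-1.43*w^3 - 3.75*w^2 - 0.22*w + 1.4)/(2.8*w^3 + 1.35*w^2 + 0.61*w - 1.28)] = (-1.77635683940025e-15*w^5 + 8.56949999999999*w^4 - 0.512599999999999*w^3 - 8.2593*w^2 + 5.82*w - 0.5724)/(7.84*w^6 + 7.56*w^5 + 5.2385*w^4 - 5.521*w^3 - 3.0839*w^2 - 1.5616*w + 1.6384)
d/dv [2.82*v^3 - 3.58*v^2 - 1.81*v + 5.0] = 8.46*v^2 - 7.16*v - 1.81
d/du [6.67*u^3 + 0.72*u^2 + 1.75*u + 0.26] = 20.01*u^2 + 1.44*u + 1.75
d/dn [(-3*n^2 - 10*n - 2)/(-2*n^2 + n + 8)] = (-23*n^2 - 56*n - 78)/(4*n^4 - 4*n^3 - 31*n^2 + 16*n + 64)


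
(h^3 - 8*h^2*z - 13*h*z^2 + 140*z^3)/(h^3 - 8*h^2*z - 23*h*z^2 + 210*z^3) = (-h^2 + h*z + 20*z^2)/(-h^2 + h*z + 30*z^2)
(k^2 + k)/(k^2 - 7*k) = (k + 1)/(k - 7)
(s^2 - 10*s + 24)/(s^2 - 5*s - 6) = (s - 4)/(s + 1)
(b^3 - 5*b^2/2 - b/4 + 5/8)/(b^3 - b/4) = (b - 5/2)/b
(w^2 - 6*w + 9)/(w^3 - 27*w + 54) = 1/(w + 6)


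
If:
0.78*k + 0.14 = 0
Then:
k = -0.18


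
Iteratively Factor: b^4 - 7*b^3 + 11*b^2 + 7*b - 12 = (b - 1)*(b^3 - 6*b^2 + 5*b + 12) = (b - 1)*(b + 1)*(b^2 - 7*b + 12) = (b - 4)*(b - 1)*(b + 1)*(b - 3)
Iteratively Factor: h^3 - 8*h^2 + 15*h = (h - 3)*(h^2 - 5*h) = h*(h - 3)*(h - 5)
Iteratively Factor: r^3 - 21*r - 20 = (r + 4)*(r^2 - 4*r - 5) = (r - 5)*(r + 4)*(r + 1)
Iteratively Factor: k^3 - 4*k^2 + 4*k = (k - 2)*(k^2 - 2*k) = k*(k - 2)*(k - 2)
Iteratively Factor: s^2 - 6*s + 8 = (s - 4)*(s - 2)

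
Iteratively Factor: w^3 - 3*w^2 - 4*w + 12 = (w + 2)*(w^2 - 5*w + 6) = (w - 2)*(w + 2)*(w - 3)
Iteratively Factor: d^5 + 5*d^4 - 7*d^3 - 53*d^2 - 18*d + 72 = (d - 3)*(d^4 + 8*d^3 + 17*d^2 - 2*d - 24) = (d - 3)*(d + 3)*(d^3 + 5*d^2 + 2*d - 8) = (d - 3)*(d + 3)*(d + 4)*(d^2 + d - 2) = (d - 3)*(d + 2)*(d + 3)*(d + 4)*(d - 1)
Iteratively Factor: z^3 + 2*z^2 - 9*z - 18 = (z - 3)*(z^2 + 5*z + 6) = (z - 3)*(z + 3)*(z + 2)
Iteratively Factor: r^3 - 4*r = (r - 2)*(r^2 + 2*r) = (r - 2)*(r + 2)*(r)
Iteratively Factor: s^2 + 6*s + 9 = (s + 3)*(s + 3)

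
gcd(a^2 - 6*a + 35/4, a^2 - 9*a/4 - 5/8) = a - 5/2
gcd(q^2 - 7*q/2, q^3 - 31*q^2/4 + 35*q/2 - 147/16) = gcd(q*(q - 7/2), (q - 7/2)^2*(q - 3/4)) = q - 7/2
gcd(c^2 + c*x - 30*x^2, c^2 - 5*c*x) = -c + 5*x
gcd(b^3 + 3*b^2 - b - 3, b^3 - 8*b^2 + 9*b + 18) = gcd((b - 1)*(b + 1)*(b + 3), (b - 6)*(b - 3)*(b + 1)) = b + 1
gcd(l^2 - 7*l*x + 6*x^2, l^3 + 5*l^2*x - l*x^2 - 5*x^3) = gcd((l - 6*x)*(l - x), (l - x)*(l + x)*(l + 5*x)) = -l + x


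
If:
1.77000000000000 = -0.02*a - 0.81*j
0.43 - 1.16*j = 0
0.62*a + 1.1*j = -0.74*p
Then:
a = -103.51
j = 0.37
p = 86.18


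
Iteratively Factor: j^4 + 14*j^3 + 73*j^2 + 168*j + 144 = (j + 3)*(j^3 + 11*j^2 + 40*j + 48) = (j + 3)*(j + 4)*(j^2 + 7*j + 12) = (j + 3)^2*(j + 4)*(j + 4)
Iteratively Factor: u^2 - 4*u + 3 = (u - 1)*(u - 3)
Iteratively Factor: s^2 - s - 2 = (s + 1)*(s - 2)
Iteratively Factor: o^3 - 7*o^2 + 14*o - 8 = (o - 4)*(o^2 - 3*o + 2) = (o - 4)*(o - 2)*(o - 1)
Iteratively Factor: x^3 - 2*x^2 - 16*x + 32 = (x + 4)*(x^2 - 6*x + 8) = (x - 4)*(x + 4)*(x - 2)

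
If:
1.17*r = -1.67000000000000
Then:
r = -1.43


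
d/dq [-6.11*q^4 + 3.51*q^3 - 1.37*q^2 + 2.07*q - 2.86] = -24.44*q^3 + 10.53*q^2 - 2.74*q + 2.07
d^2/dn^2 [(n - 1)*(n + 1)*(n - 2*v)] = 6*n - 4*v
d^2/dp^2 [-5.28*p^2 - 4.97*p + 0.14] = -10.5600000000000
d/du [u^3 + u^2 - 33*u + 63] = 3*u^2 + 2*u - 33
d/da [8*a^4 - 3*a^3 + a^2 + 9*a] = 32*a^3 - 9*a^2 + 2*a + 9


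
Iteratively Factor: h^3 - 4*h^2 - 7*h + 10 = (h + 2)*(h^2 - 6*h + 5) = (h - 5)*(h + 2)*(h - 1)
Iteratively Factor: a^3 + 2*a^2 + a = (a + 1)*(a^2 + a) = (a + 1)^2*(a)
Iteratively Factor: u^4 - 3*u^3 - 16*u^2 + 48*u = (u + 4)*(u^3 - 7*u^2 + 12*u) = u*(u + 4)*(u^2 - 7*u + 12) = u*(u - 3)*(u + 4)*(u - 4)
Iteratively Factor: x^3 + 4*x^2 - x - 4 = (x - 1)*(x^2 + 5*x + 4) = (x - 1)*(x + 4)*(x + 1)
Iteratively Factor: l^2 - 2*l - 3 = (l - 3)*(l + 1)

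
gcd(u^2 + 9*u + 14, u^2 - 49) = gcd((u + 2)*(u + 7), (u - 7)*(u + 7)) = u + 7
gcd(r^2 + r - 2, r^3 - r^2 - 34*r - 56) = r + 2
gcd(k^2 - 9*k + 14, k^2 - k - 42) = k - 7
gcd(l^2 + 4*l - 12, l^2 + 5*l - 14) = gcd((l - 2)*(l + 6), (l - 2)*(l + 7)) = l - 2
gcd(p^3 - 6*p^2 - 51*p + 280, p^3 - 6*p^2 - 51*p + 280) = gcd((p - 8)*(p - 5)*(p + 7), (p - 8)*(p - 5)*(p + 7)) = p^3 - 6*p^2 - 51*p + 280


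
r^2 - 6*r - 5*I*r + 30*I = (r - 6)*(r - 5*I)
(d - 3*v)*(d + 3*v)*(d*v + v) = d^3*v + d^2*v - 9*d*v^3 - 9*v^3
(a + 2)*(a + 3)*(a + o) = a^3 + a^2*o + 5*a^2 + 5*a*o + 6*a + 6*o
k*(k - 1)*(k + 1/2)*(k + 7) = k^4 + 13*k^3/2 - 4*k^2 - 7*k/2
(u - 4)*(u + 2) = u^2 - 2*u - 8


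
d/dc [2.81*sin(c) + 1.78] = 2.81*cos(c)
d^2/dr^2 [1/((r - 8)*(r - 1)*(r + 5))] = 2*(6*r^4 - 32*r^3 - 63*r^2 + 324*r + 1529)/(r^9 - 12*r^8 - 63*r^7 + 944*r^6 + 1371*r^5 - 23388*r^4 - 10333*r^3 + 145080*r^2 - 177600*r + 64000)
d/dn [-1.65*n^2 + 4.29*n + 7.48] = 4.29 - 3.3*n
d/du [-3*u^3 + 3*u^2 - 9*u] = -9*u^2 + 6*u - 9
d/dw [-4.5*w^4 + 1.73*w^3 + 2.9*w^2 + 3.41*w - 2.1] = -18.0*w^3 + 5.19*w^2 + 5.8*w + 3.41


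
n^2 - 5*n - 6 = (n - 6)*(n + 1)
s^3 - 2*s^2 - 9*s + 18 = (s - 3)*(s - 2)*(s + 3)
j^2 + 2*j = j*(j + 2)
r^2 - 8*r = r*(r - 8)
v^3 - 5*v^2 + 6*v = v*(v - 3)*(v - 2)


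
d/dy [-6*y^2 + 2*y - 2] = 2 - 12*y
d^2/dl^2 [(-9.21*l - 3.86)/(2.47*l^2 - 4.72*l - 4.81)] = ((4.94*l - 4.72)*(9.21*l + 3.86)*(9.88*l - 9.44) + (136.4922*l - 67.874)*(-2.47*l^2 + 4.72*l + 4.81))/(-2.47*l^2 + 4.72*l + 4.81)^3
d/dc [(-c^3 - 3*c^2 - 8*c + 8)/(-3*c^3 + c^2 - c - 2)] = (-10*c^4 - 46*c^3 + 89*c^2 - 4*c + 24)/(9*c^6 - 6*c^5 + 7*c^4 + 10*c^3 - 3*c^2 + 4*c + 4)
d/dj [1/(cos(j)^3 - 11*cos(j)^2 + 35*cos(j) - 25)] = (3*cos(j) - 7)*sin(j)/((cos(j) - 5)^3*(cos(j) - 1)^2)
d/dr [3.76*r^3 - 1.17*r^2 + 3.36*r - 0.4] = 11.28*r^2 - 2.34*r + 3.36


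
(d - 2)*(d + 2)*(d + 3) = d^3 + 3*d^2 - 4*d - 12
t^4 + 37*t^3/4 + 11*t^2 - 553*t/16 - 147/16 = (t - 3/2)*(t + 1/4)*(t + 7/2)*(t + 7)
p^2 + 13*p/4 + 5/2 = (p + 5/4)*(p + 2)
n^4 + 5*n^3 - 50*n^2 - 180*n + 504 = (n - 6)*(n - 2)*(n + 6)*(n + 7)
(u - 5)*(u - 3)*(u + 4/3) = u^3 - 20*u^2/3 + 13*u/3 + 20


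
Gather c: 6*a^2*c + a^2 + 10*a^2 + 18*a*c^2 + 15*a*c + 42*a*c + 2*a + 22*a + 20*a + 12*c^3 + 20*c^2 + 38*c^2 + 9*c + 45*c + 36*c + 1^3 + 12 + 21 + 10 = 11*a^2 + 44*a + 12*c^3 + c^2*(18*a + 58) + c*(6*a^2 + 57*a + 90) + 44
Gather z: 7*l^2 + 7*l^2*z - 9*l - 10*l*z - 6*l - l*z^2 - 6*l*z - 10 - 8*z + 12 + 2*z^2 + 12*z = 7*l^2 - 15*l + z^2*(2 - l) + z*(7*l^2 - 16*l + 4) + 2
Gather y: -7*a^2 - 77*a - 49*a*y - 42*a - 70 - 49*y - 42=-7*a^2 - 119*a + y*(-49*a - 49) - 112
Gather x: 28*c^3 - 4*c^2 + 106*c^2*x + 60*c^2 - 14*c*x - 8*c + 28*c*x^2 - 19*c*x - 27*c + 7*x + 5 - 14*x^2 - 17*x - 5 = 28*c^3 + 56*c^2 - 35*c + x^2*(28*c - 14) + x*(106*c^2 - 33*c - 10)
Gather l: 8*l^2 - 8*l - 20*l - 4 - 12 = 8*l^2 - 28*l - 16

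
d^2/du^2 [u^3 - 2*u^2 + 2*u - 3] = 6*u - 4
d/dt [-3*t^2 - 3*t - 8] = -6*t - 3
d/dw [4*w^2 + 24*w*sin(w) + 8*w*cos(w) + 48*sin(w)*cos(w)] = -8*w*sin(w) + 24*w*cos(w) + 8*w + 24*sin(w) + 8*cos(w) + 48*cos(2*w)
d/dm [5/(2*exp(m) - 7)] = -10*exp(m)/(2*exp(m) - 7)^2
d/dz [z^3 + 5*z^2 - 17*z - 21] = 3*z^2 + 10*z - 17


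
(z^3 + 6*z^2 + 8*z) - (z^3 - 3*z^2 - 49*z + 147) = 9*z^2 + 57*z - 147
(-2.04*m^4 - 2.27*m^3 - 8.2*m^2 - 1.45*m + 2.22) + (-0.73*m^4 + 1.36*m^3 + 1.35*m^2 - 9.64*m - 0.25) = -2.77*m^4 - 0.91*m^3 - 6.85*m^2 - 11.09*m + 1.97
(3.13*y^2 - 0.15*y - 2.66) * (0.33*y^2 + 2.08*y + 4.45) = 1.0329*y^4 + 6.4609*y^3 + 12.7387*y^2 - 6.2003*y - 11.837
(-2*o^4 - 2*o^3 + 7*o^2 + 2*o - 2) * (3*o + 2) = -6*o^5 - 10*o^4 + 17*o^3 + 20*o^2 - 2*o - 4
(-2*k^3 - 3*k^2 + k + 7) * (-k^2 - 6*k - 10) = 2*k^5 + 15*k^4 + 37*k^3 + 17*k^2 - 52*k - 70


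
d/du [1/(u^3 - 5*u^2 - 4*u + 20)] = (-3*u^2 + 10*u + 4)/(u^3 - 5*u^2 - 4*u + 20)^2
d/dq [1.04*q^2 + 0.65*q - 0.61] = 2.08*q + 0.65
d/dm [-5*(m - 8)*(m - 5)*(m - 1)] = -15*m^2 + 140*m - 265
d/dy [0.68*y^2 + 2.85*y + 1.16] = 1.36*y + 2.85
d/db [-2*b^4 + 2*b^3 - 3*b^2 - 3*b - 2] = -8*b^3 + 6*b^2 - 6*b - 3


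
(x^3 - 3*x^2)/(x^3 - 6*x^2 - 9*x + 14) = x^2*(x - 3)/(x^3 - 6*x^2 - 9*x + 14)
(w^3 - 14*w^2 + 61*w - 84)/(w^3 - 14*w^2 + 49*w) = (w^2 - 7*w + 12)/(w*(w - 7))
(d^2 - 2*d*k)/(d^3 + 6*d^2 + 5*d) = (d - 2*k)/(d^2 + 6*d + 5)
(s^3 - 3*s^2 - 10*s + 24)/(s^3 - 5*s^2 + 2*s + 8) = (s + 3)/(s + 1)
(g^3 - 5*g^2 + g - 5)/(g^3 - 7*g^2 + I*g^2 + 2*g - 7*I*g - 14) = (g^2 + g*(-5 + I) - 5*I)/(g^2 + g*(-7 + 2*I) - 14*I)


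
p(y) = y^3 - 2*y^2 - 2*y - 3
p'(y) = 3*y^2 - 4*y - 2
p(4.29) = 30.57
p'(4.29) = 36.05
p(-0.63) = -2.78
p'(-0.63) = 1.71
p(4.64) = 44.56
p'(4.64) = 44.03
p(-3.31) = -54.56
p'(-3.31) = 44.11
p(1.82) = -7.24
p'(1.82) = 0.66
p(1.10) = -6.29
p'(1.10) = -2.77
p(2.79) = -2.43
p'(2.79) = 10.19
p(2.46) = -5.14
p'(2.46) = 6.31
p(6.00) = 129.00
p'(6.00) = 82.00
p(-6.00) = -279.00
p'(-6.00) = 130.00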